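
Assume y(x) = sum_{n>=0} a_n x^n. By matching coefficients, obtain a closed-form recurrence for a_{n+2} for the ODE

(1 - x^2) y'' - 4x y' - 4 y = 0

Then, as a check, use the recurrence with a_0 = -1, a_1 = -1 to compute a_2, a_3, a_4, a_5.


Substitute y = sum_n a_n x^n.
(1 - 1 x^2) y'' contributes (n+2)(n+1) a_{n+2} - n(n-1) a_n at x^n.
-4 x y'(x) contributes -4 n a_n at x^n.
-4 y(x) contributes -4 a_n at x^n.
Matching x^n: (n+2)(n+1) a_{n+2} + (-n(n-1) - 4 n - 4) a_n = 0.
Thus a_{n+2} = (n(n-1) + 4 n + 4) / ((n+1)(n+2)) * a_n.

Check with a_0 = -1, a_1 = -1 (apply the recurrence for n = 0, 1, 2, 3): a_0 = -1, a_1 = -1, a_2 = -2, a_3 = -4/3, a_4 = -7/3, a_5 = -22/15.

a_(n+2) = (n(n-1) + 4 n + 4) / ((n+1)(n+2)) * a_n; check: a_0 = -1, a_1 = -1, a_2 = -2, a_3 = -4/3, a_4 = -7/3, a_5 = -22/15


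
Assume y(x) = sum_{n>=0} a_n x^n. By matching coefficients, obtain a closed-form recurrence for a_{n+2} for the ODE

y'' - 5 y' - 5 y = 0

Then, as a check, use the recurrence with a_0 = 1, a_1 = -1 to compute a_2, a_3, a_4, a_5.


Substitute y = sum_n a_n x^n.
y''(x) has coefficient (n+2)(n+1) a_{n+2} at x^n;
-5 y'(x) has coefficient -5 (n+1) a_{n+1} at x^n;
-5 y(x) has coefficient -5 a_n at x^n.
Matching x^n: (n+2)(n+1) a_{n+2} - 5 (n+1) a_{n+1} - 5 a_n = 0.
Thus a_{n+2} = [5 (n+1) a_{n+1} + 5 a_n] / ((n+1)(n+2)).

Check with a_0 = 1, a_1 = -1 (apply the recurrence for n = 0, 1, 2, 3): a_0 = 1, a_1 = -1, a_2 = 0, a_3 = -5/6, a_4 = -25/24, a_5 = -5/4.

a_(n+2) = [5 (n+1) a_(n+1) + 5 a_n] / ((n+1)(n+2)); check: a_0 = 1, a_1 = -1, a_2 = 0, a_3 = -5/6, a_4 = -25/24, a_5 = -5/4


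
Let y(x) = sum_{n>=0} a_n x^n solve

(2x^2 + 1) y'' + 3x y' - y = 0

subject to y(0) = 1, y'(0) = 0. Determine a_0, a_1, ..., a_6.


Ansatz: y(x) = sum_{n>=0} a_n x^n, so y'(x) = sum_{n>=1} n a_n x^(n-1) and y''(x) = sum_{n>=2} n(n-1) a_n x^(n-2).
Substitute into P(x) y'' + Q(x) y' + R(x) y = 0 with P(x) = 2x^2 + 1, Q(x) = 3x, R(x) = -1, and match powers of x.
Initial conditions: a_0 = 1, a_1 = 0.
Setting the coefficient of each power of x to zero and solving order by order (substituting the coefficients already found):
  x^0: 2 a_2 - a_0 = 0  ->  2 a_2 = a_0 = 1  ->  a_2 = 1/2
  x^1: 6 a_3 + 2 a_1 = 0  ->  6 a_3 = -2 a_1 = 0  ->  a_3 = 0
  x^2: 12 a_4 + 9 a_2 = 0  ->  12 a_4 = -9 a_2 = -9/2  ->  a_4 = -3/8
  x^3: 20 a_5 + 20 a_3 = 0  ->  20 a_5 = -20 a_3 = 0  ->  a_5 = 0
  x^4: 30 a_6 + 35 a_4 = 0  ->  30 a_6 = -35 a_4 = 105/8  ->  a_6 = 7/16
Truncated series: y(x) = 1 + (1/2) x^2 - (3/8) x^4 + (7/16) x^6 + O(x^7).

a_0 = 1; a_1 = 0; a_2 = 1/2; a_3 = 0; a_4 = -3/8; a_5 = 0; a_6 = 7/16


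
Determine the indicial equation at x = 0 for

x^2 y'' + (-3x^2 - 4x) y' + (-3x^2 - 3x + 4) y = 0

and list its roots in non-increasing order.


Divide by x^2 to reach normal form y'' + P_1(x) y' + P_2(x) y = 0 with P_1(x) = -3 - 4/x and P_2(x) = -3 - 3/x + 4/x^2.
x = 0 is a singular point because the y'-coefficient -3 - 4/x has a pole at x = 0 and the y-coefficient -3 - 3/x + 4/x^2 has a pole at x = 0.
It is a regular singular point because x P_1(x) = p(x) = -3x - 4 and x^2 P_2(x) = q(x) = -3x^2 - 3x + 4 are polynomials, hence analytic at x = 0.
p(0) = -4,  q(0) = 4.
Indicial equation: r(r-1) + p(0) r + q(0) = 0, i.e. r^2 + (p(0) - 1) r + q(0) = 0, i.e. r^2 - 5 r + 4 = 0.
Discriminant: (-5)^2 - 4(4) = 9, so r = (5 ± 3)/2.
Solving: r_1 = 4, r_2 = 1.

indicial: r^2 - 5 r + 4 = 0; roots r_1 = 4, r_2 = 1


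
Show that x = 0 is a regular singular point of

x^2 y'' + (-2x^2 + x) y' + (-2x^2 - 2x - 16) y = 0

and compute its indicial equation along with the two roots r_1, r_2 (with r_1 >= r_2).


Divide by x^2 to reach normal form y'' + P_1(x) y' + P_2(x) y = 0 with P_1(x) = -2 + 1/x and P_2(x) = -2 - 2/x - 16/x^2.
x = 0 is a singular point because the y'-coefficient -2 + 1/x has a pole at x = 0 and the y-coefficient -2 - 2/x - 16/x^2 has a pole at x = 0.
It is a regular singular point because x P_1(x) = p(x) = 1 - 2x and x^2 P_2(x) = q(x) = -2x^2 - 2x - 16 are polynomials, hence analytic at x = 0.
p(0) = 1,  q(0) = -16.
Indicial equation: r(r-1) + p(0) r + q(0) = 0, i.e. r^2 + (p(0) - 1) r + q(0) = 0, i.e. r^2 - 16 = 0.
Discriminant: (0)^2 - 4(-16) = 64, so r = (0 ± 8)/2.
Solving: r_1 = 4, r_2 = -4.

indicial: r^2 - 16 = 0; roots r_1 = 4, r_2 = -4


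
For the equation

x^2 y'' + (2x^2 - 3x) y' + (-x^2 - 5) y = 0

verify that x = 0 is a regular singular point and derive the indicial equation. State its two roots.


Divide by x^2 to reach normal form y'' + P_1(x) y' + P_2(x) y = 0 with P_1(x) = 2 - 3/x and P_2(x) = -1 - 5/x^2.
x = 0 is a singular point because the y'-coefficient 2 - 3/x has a pole at x = 0 and the y-coefficient -1 - 5/x^2 has a pole at x = 0.
It is a regular singular point because x P_1(x) = p(x) = 2x - 3 and x^2 P_2(x) = q(x) = -x^2 - 5 are polynomials, hence analytic at x = 0.
p(0) = -3,  q(0) = -5.
Indicial equation: r(r-1) + p(0) r + q(0) = 0, i.e. r^2 + (p(0) - 1) r + q(0) = 0, i.e. r^2 - 4 r - 5 = 0.
Discriminant: (-4)^2 - 4(-5) = 36, so r = (4 ± 6)/2.
Solving: r_1 = 5, r_2 = -1.

indicial: r^2 - 4 r - 5 = 0; roots r_1 = 5, r_2 = -1


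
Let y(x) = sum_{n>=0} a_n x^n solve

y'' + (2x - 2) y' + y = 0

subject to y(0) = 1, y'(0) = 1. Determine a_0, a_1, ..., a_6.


Ansatz: y(x) = sum_{n>=0} a_n x^n, so y'(x) = sum_{n>=1} n a_n x^(n-1) and y''(x) = sum_{n>=2} n(n-1) a_n x^(n-2).
Substitute into P(x) y'' + Q(x) y' + R(x) y = 0 with P(x) = 1, Q(x) = 2x - 2, R(x) = 1, and match powers of x.
Initial conditions: a_0 = 1, a_1 = 1.
Setting the coefficient of each power of x to zero and solving order by order (substituting the coefficients already found):
  x^0: 2 a_2 - 2 a_1 + a_0 = 0  ->  2 a_2 = 2 a_1 - a_0 = 1  ->  a_2 = 1/2
  x^1: 6 a_3 - 4 a_2 + 3 a_1 = 0  ->  6 a_3 = 4 a_2 - 3 a_1 = -1  ->  a_3 = -1/6
  x^2: 12 a_4 - 6 a_3 + 5 a_2 = 0  ->  12 a_4 = 6 a_3 - 5 a_2 = -7/2  ->  a_4 = -7/24
  x^3: 20 a_5 - 8 a_4 + 7 a_3 = 0  ->  20 a_5 = 8 a_4 - 7 a_3 = -7/6  ->  a_5 = -7/120
  x^4: 30 a_6 - 10 a_5 + 9 a_4 = 0  ->  30 a_6 = 10 a_5 - 9 a_4 = 49/24  ->  a_6 = 49/720
Truncated series: y(x) = 1 + x + (1/2) x^2 - (1/6) x^3 - (7/24) x^4 - (7/120) x^5 + (49/720) x^6 + O(x^7).

a_0 = 1; a_1 = 1; a_2 = 1/2; a_3 = -1/6; a_4 = -7/24; a_5 = -7/120; a_6 = 49/720


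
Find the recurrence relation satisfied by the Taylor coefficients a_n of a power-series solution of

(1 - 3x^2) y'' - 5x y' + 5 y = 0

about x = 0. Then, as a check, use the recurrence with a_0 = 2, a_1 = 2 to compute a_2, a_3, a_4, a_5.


Substitute y = sum_n a_n x^n.
(1 - 3 x^2) y'' contributes (n+2)(n+1) a_{n+2} - 3 n(n-1) a_n at x^n.
-5 x y'(x) contributes -5 n a_n at x^n.
5 y(x) contributes 5 a_n at x^n.
Matching x^n: (n+2)(n+1) a_{n+2} + (-3 n(n-1) - 5 n + 5) a_n = 0.
Thus a_{n+2} = (3 n(n-1) + 5 n - 5) / ((n+1)(n+2)) * a_n.

Check with a_0 = 2, a_1 = 2 (apply the recurrence for n = 0, 1, 2, 3): a_0 = 2, a_1 = 2, a_2 = -5, a_3 = 0, a_4 = -55/12, a_5 = 0.

a_(n+2) = (3 n(n-1) + 5 n - 5) / ((n+1)(n+2)) * a_n; check: a_0 = 2, a_1 = 2, a_2 = -5, a_3 = 0, a_4 = -55/12, a_5 = 0


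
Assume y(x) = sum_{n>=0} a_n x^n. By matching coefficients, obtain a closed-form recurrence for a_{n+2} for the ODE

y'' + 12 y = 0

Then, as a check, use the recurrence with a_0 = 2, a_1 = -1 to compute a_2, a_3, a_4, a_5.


Substitute y = sum_n a_n x^n into y'' + (const) y = 0.
y''(x) = sum_{n>=0} (n+2)(n+1) a_{n+2} x^n.
The ODE becomes sum_n [(n+2)(n+1) a_{n+2} + 12 a_n] x^n = 0.
Setting each coefficient to zero gives the recurrence:
  (n+2)(n+1) a_{n+2} + 12 a_n = 0,
  a_{n+2} = -12 / ((n+1)(n+2)) a_n.

Check with a_0 = 2, a_1 = -1 (apply the recurrence for n = 0, 1, 2, 3): a_0 = 2, a_1 = -1, a_2 = -12, a_3 = 2, a_4 = 12, a_5 = -6/5.

a_{n+2} = -12/((n+1)(n+2)) * a_n; check: a_0 = 2, a_1 = -1, a_2 = -12, a_3 = 2, a_4 = 12, a_5 = -6/5


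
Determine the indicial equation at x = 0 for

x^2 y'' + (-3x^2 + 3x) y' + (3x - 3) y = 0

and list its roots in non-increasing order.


Divide by x^2 to reach normal form y'' + P_1(x) y' + P_2(x) y = 0 with P_1(x) = -3 + 3/x and P_2(x) = 3/x - 3/x^2.
x = 0 is a singular point because the y'-coefficient -3 + 3/x has a pole at x = 0 and the y-coefficient 3/x - 3/x^2 has a pole at x = 0.
It is a regular singular point because x P_1(x) = p(x) = 3 - 3x and x^2 P_2(x) = q(x) = 3x - 3 are polynomials, hence analytic at x = 0.
p(0) = 3,  q(0) = -3.
Indicial equation: r(r-1) + p(0) r + q(0) = 0, i.e. r^2 + (p(0) - 1) r + q(0) = 0, i.e. r^2 + 2 r - 3 = 0.
Discriminant: (2)^2 - 4(-3) = 16, so r = (-2 ± 4)/2.
Solving: r_1 = 1, r_2 = -3.

indicial: r^2 + 2 r - 3 = 0; roots r_1 = 1, r_2 = -3


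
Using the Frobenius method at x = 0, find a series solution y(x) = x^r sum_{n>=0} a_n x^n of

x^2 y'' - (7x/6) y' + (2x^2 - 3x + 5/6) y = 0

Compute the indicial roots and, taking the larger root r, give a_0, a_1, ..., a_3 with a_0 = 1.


Write in Frobenius form y'' + (p(x)/x) y' + (q(x)/x^2) y = 0:
  p(x) = -7/6,  q(x) = 2x^2 - 3x + 5/6.
Indicial equation: r(r-1) + (-7/6) r + (5/6) = 0 -> roots r_1 = 5/3, r_2 = 1/2.
Take r = r_1 = 5/3. Let y(x) = x^r sum_{n>=0} a_n x^n with a_0 = 1.
Substitute y = x^r sum a_n x^n and match x^{r+n}. The recurrence is
  D(n) a_n - 3 a_{n-1} + 2 a_{n-2} = 0,  where D(n) = (r+n)(r+n-1) + (-7/6)(r+n) + (5/6).
  a_n = [3 a_{n-1} - 2 a_{n-2}] / D(n).
Since the indicial polynomial factors as (r - r_1)(r - r_2), D(n) = (r_1 + n - r_1)(r_1 + n - r_2) = n(n + 7/6).
Evaluating step by step (a_0 = 1):
  n = 1: D(1) = 1(1 + 7/6) = 13/6; numerator = 3(1) = 3; a_1 = (3)/(13/6) = 18/13
  n = 2: D(2) = 2(2 + 7/6) = 19/3; numerator = 3(18/13) - 2(1) = 28/13; a_2 = (28/13)/(19/3) = 84/247
  n = 3: D(3) = 3(3 + 7/6) = 25/2; numerator = 3(84/247) - 2(18/13) = -432/247; a_3 = (-432/247)/(25/2) = -864/6175

r = 5/3; a_0 = 1; a_1 = 18/13; a_2 = 84/247; a_3 = -864/6175


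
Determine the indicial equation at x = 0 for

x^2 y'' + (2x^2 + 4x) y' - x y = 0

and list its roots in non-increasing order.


Divide by x^2 to reach normal form y'' + P_1(x) y' + P_2(x) y = 0 with P_1(x) = 2 + 4/x and P_2(x) = -1/x.
x = 0 is a singular point because the y'-coefficient 2 + 4/x has a pole at x = 0 and the y-coefficient -1/x has a pole at x = 0.
It is a regular singular point because x P_1(x) = p(x) = 2x + 4 and x^2 P_2(x) = q(x) = -x are polynomials, hence analytic at x = 0.
p(0) = 4,  q(0) = 0.
Indicial equation: r(r-1) + p(0) r + q(0) = 0, i.e. r^2 + (p(0) - 1) r + q(0) = 0, i.e. r^2 + 3 r = 0.
Discriminant: (3)^2 - 4(0) = 9, so r = (-3 ± 3)/2.
Solving: r_1 = 0, r_2 = -3.

indicial: r^2 + 3 r = 0; roots r_1 = 0, r_2 = -3


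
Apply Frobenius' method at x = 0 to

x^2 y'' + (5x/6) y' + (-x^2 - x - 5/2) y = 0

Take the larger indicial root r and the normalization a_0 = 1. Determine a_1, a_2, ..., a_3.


Write in Frobenius form y'' + (p(x)/x) y' + (q(x)/x^2) y = 0:
  p(x) = 5/6,  q(x) = -x^2 - x - 5/2.
Indicial equation: r(r-1) + (5/6) r + (-5/2) = 0 -> roots r_1 = 5/3, r_2 = -3/2.
Take r = r_1 = 5/3. Let y(x) = x^r sum_{n>=0} a_n x^n with a_0 = 1.
Substitute y = x^r sum a_n x^n and match x^{r+n}. The recurrence is
  D(n) a_n - 1 a_{n-1} - 1 a_{n-2} = 0,  where D(n) = (r+n)(r+n-1) + (5/6)(r+n) + (-5/2).
  a_n = [1 a_{n-1} + 1 a_{n-2}] / D(n).
Since the indicial polynomial factors as (r - r_1)(r - r_2), D(n) = (r_1 + n - r_1)(r_1 + n - r_2) = n(n + 19/6).
Evaluating step by step (a_0 = 1):
  n = 1: D(1) = 1(1 + 19/6) = 25/6; numerator = 1(1) = 1; a_1 = (1)/(25/6) = 6/25
  n = 2: D(2) = 2(2 + 19/6) = 31/3; numerator = 1(6/25) + 1(1) = 31/25; a_2 = (31/25)/(31/3) = 3/25
  n = 3: D(3) = 3(3 + 19/6) = 37/2; numerator = 1(3/25) + 1(6/25) = 9/25; a_3 = (9/25)/(37/2) = 18/925

r = 5/3; a_0 = 1; a_1 = 6/25; a_2 = 3/25; a_3 = 18/925


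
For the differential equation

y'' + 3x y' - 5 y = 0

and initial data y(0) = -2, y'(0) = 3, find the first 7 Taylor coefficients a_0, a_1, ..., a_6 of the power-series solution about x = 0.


Ansatz: y(x) = sum_{n>=0} a_n x^n, so y'(x) = sum_{n>=1} n a_n x^(n-1) and y''(x) = sum_{n>=2} n(n-1) a_n x^(n-2).
Substitute into P(x) y'' + Q(x) y' + R(x) y = 0 with P(x) = 1, Q(x) = 3x, R(x) = -5, and match powers of x.
Initial conditions: a_0 = -2, a_1 = 3.
Setting the coefficient of each power of x to zero and solving order by order (substituting the coefficients already found):
  x^0: 2 a_2 - 5 a_0 = 0  ->  2 a_2 = 5 a_0 = -10  ->  a_2 = -5
  x^1: 6 a_3 - 2 a_1 = 0  ->  6 a_3 = 2 a_1 = 6  ->  a_3 = 1
  x^2: 12 a_4 + a_2 = 0  ->  12 a_4 = -a_2 = 5  ->  a_4 = 5/12
  x^3: 20 a_5 + 4 a_3 = 0  ->  20 a_5 = -4 a_3 = -4  ->  a_5 = -1/5
  x^4: 30 a_6 + 7 a_4 = 0  ->  30 a_6 = -7 a_4 = -35/12  ->  a_6 = -7/72
Truncated series: y(x) = -2 + 3 x - 5 x^2 + x^3 + (5/12) x^4 - (1/5) x^5 - (7/72) x^6 + O(x^7).

a_0 = -2; a_1 = 3; a_2 = -5; a_3 = 1; a_4 = 5/12; a_5 = -1/5; a_6 = -7/72


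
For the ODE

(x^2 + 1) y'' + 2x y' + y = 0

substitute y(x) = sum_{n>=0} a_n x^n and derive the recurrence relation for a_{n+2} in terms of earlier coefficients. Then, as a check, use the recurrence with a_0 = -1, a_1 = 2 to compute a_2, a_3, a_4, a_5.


Substitute y = sum_n a_n x^n.
(1 + 1 x^2) y'' contributes (n+2)(n+1) a_{n+2} + n(n-1) a_n at x^n.
2 x y'(x) contributes 2 n a_n at x^n.
y(x) contributes 1 a_n at x^n.
Matching x^n: (n+2)(n+1) a_{n+2} + (n(n-1) + 2 n + 1) a_n = 0.
Thus a_{n+2} = (-n(n-1) - 2 n - 1) / ((n+1)(n+2)) * a_n.

Check with a_0 = -1, a_1 = 2 (apply the recurrence for n = 0, 1, 2, 3): a_0 = -1, a_1 = 2, a_2 = 1/2, a_3 = -1, a_4 = -7/24, a_5 = 13/20.

a_(n+2) = (-n(n-1) - 2 n - 1) / ((n+1)(n+2)) * a_n; check: a_0 = -1, a_1 = 2, a_2 = 1/2, a_3 = -1, a_4 = -7/24, a_5 = 13/20


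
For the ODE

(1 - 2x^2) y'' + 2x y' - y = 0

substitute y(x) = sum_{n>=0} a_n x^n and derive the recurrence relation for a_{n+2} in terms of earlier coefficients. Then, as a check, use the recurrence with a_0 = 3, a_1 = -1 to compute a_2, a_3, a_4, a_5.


Substitute y = sum_n a_n x^n.
(1 - 2 x^2) y'' contributes (n+2)(n+1) a_{n+2} - 2 n(n-1) a_n at x^n.
2 x y'(x) contributes 2 n a_n at x^n.
-y(x) contributes -1 a_n at x^n.
Matching x^n: (n+2)(n+1) a_{n+2} + (-2 n(n-1) + 2 n - 1) a_n = 0.
Thus a_{n+2} = (2 n(n-1) - 2 n + 1) / ((n+1)(n+2)) * a_n.

Check with a_0 = 3, a_1 = -1 (apply the recurrence for n = 0, 1, 2, 3): a_0 = 3, a_1 = -1, a_2 = 3/2, a_3 = 1/6, a_4 = 1/8, a_5 = 7/120.

a_(n+2) = (2 n(n-1) - 2 n + 1) / ((n+1)(n+2)) * a_n; check: a_0 = 3, a_1 = -1, a_2 = 3/2, a_3 = 1/6, a_4 = 1/8, a_5 = 7/120


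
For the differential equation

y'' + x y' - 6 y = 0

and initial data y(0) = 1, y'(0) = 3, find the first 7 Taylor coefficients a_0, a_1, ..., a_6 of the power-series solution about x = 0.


Ansatz: y(x) = sum_{n>=0} a_n x^n, so y'(x) = sum_{n>=1} n a_n x^(n-1) and y''(x) = sum_{n>=2} n(n-1) a_n x^(n-2).
Substitute into P(x) y'' + Q(x) y' + R(x) y = 0 with P(x) = 1, Q(x) = x, R(x) = -6, and match powers of x.
Initial conditions: a_0 = 1, a_1 = 3.
Setting the coefficient of each power of x to zero and solving order by order (substituting the coefficients already found):
  x^0: 2 a_2 - 6 a_0 = 0  ->  2 a_2 = 6 a_0 = 6  ->  a_2 = 3
  x^1: 6 a_3 - 5 a_1 = 0  ->  6 a_3 = 5 a_1 = 15  ->  a_3 = 5/2
  x^2: 12 a_4 - 4 a_2 = 0  ->  12 a_4 = 4 a_2 = 12  ->  a_4 = 1
  x^3: 20 a_5 - 3 a_3 = 0  ->  20 a_5 = 3 a_3 = 15/2  ->  a_5 = 3/8
  x^4: 30 a_6 - 2 a_4 = 0  ->  30 a_6 = 2 a_4 = 2  ->  a_6 = 1/15
Truncated series: y(x) = 1 + 3 x + 3 x^2 + (5/2) x^3 + x^4 + (3/8) x^5 + (1/15) x^6 + O(x^7).

a_0 = 1; a_1 = 3; a_2 = 3; a_3 = 5/2; a_4 = 1; a_5 = 3/8; a_6 = 1/15


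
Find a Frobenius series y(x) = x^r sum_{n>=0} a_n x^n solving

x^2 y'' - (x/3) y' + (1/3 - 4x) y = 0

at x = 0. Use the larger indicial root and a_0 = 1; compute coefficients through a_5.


Write in Frobenius form y'' + (p(x)/x) y' + (q(x)/x^2) y = 0:
  p(x) = -1/3,  q(x) = 1/3 - 4x.
Indicial equation: r(r-1) + (-1/3) r + (1/3) = 0 -> roots r_1 = 1, r_2 = 1/3.
Take r = r_1 = 1. Let y(x) = x^r sum_{n>=0} a_n x^n with a_0 = 1.
Substitute y = x^r sum a_n x^n and match x^{r+n}. The recurrence is
  D(n) a_n - 4 a_{n-1} = 0,  where D(n) = (r+n)(r+n-1) + (-1/3)(r+n) + (1/3).
  a_n = 4 / D(n) * a_{n-1}.
Since the indicial polynomial factors as (r - r_1)(r - r_2), D(n) = (r_1 + n - r_1)(r_1 + n - r_2) = n(n + 2/3).
Evaluating step by step (a_0 = 1):
  n = 1: D(1) = 1(1 + 2/3) = 5/3; numerator = 4(1) = 4; a_1 = (4)/(5/3) = 12/5
  n = 2: D(2) = 2(2 + 2/3) = 16/3; numerator = 4(12/5) = 48/5; a_2 = (48/5)/(16/3) = 9/5
  n = 3: D(3) = 3(3 + 2/3) = 11; numerator = 4(9/5) = 36/5; a_3 = (36/5)/(11) = 36/55
  n = 4: D(4) = 4(4 + 2/3) = 56/3; numerator = 4(36/55) = 144/55; a_4 = (144/55)/(56/3) = 54/385
  n = 5: D(5) = 5(5 + 2/3) = 85/3; numerator = 4(54/385) = 216/385; a_5 = (216/385)/(85/3) = 648/32725

r = 1; a_0 = 1; a_1 = 12/5; a_2 = 9/5; a_3 = 36/55; a_4 = 54/385; a_5 = 648/32725


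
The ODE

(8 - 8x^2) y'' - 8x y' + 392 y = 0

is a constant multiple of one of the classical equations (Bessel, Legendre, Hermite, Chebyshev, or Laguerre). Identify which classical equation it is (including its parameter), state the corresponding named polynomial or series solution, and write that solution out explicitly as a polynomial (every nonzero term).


All three coefficients share the factor 8; dividing through by 8 gives  (1 - x^2) y'' - x y' + 49 y = 0.
This matches the Chebyshev equation (1 - x^2) y'' - x y' + n^2 y = 0 (note the -x y' term, not -2x y') with n^2 = 49, so n = 7; the polynomial solution is T_7(x).
With y = sum_k a_k x^k, matching x^k gives (k+2)(k+1) a_{k+2} = (k^2 - n^2) a_k = (k - 7)(k + 7) a_k. The right side vanishes at k = 7, so the series with the parity of 7 terminates at degree 7.
Standard normalization: leading coefficient of T_n is 2^(n-1), so a_7 = 2^6 = 64. Work downward with a_k = (k+1)(k+2) a_{k+2} / ((k - 7)(k + 7)):
  a_5 = (6)(7)(64) / ((5 - 7)(5 + 7)) = 2688/(-24) = -112
  a_3 = (4)(5)(-112) / ((3 - 7)(3 + 7)) = -2240/(-40) = 56
  a_1 = (2)(3)(56) / ((1 - 7)(1 + 7)) = 336/(-48) = -7
Hence T_7(x) = 64 x^7 - 112 x^5 + 56 x^3 - 7 x.

T_7(x); series = 64 x^7 - 112 x^5 + 56 x^3 - 7 x


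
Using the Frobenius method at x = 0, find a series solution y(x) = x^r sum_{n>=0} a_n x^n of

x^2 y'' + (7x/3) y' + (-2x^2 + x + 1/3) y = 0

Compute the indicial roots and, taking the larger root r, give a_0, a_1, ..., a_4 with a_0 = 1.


Write in Frobenius form y'' + (p(x)/x) y' + (q(x)/x^2) y = 0:
  p(x) = 7/3,  q(x) = -2x^2 + x + 1/3.
Indicial equation: r(r-1) + (7/3) r + (1/3) = 0 -> roots r_1 = -1/3, r_2 = -1.
Take r = r_1 = -1/3. Let y(x) = x^r sum_{n>=0} a_n x^n with a_0 = 1.
Substitute y = x^r sum a_n x^n and match x^{r+n}. The recurrence is
  D(n) a_n + 1 a_{n-1} - 2 a_{n-2} = 0,  where D(n) = (r+n)(r+n-1) + (7/3)(r+n) + (1/3).
  a_n = [-1 a_{n-1} + 2 a_{n-2}] / D(n).
Since the indicial polynomial factors as (r - r_1)(r - r_2), D(n) = (r_1 + n - r_1)(r_1 + n - r_2) = n(n + 2/3).
Evaluating step by step (a_0 = 1):
  n = 1: D(1) = 1(1 + 2/3) = 5/3; numerator = -1(1) = -1; a_1 = (-1)/(5/3) = -3/5
  n = 2: D(2) = 2(2 + 2/3) = 16/3; numerator = -1(-3/5) + 2(1) = 13/5; a_2 = (13/5)/(16/3) = 39/80
  n = 3: D(3) = 3(3 + 2/3) = 11; numerator = -1(39/80) + 2(-3/5) = -27/16; a_3 = (-27/16)/(11) = -27/176
  n = 4: D(4) = 4(4 + 2/3) = 56/3; numerator = -1(-27/176) + 2(39/80) = 993/880; a_4 = (993/880)/(56/3) = 2979/49280

r = -1/3; a_0 = 1; a_1 = -3/5; a_2 = 39/80; a_3 = -27/176; a_4 = 2979/49280


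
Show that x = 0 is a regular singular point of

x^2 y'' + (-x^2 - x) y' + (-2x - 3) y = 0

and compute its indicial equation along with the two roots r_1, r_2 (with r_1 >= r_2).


Divide by x^2 to reach normal form y'' + P_1(x) y' + P_2(x) y = 0 with P_1(x) = -1 - 1/x and P_2(x) = -2/x - 3/x^2.
x = 0 is a singular point because the y'-coefficient -1 - 1/x has a pole at x = 0 and the y-coefficient -2/x - 3/x^2 has a pole at x = 0.
It is a regular singular point because x P_1(x) = p(x) = -x - 1 and x^2 P_2(x) = q(x) = -2x - 3 are polynomials, hence analytic at x = 0.
p(0) = -1,  q(0) = -3.
Indicial equation: r(r-1) + p(0) r + q(0) = 0, i.e. r^2 + (p(0) - 1) r + q(0) = 0, i.e. r^2 - 2 r - 3 = 0.
Discriminant: (-2)^2 - 4(-3) = 16, so r = (2 ± 4)/2.
Solving: r_1 = 3, r_2 = -1.

indicial: r^2 - 2 r - 3 = 0; roots r_1 = 3, r_2 = -1


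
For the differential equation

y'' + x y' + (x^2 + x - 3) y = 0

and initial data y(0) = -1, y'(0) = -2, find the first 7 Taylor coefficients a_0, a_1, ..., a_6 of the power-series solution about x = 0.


Ansatz: y(x) = sum_{n>=0} a_n x^n, so y'(x) = sum_{n>=1} n a_n x^(n-1) and y''(x) = sum_{n>=2} n(n-1) a_n x^(n-2).
Substitute into P(x) y'' + Q(x) y' + R(x) y = 0 with P(x) = 1, Q(x) = x, R(x) = x^2 + x - 3, and match powers of x.
Initial conditions: a_0 = -1, a_1 = -2.
Setting the coefficient of each power of x to zero and solving order by order (substituting the coefficients already found):
  x^0: 2 a_2 - 3 a_0 = 0  ->  2 a_2 = 3 a_0 = -3  ->  a_2 = -3/2
  x^1: 6 a_3 - 2 a_1 + a_0 = 0  ->  6 a_3 = 2 a_1 - a_0 = -3  ->  a_3 = -1/2
  x^2: 12 a_4 - a_2 + a_1 + a_0 = 0  ->  12 a_4 = a_2 - a_1 - a_0 = 3/2  ->  a_4 = 1/8
  x^3: 20 a_5 + a_2 + a_1 = 0  ->  20 a_5 = -a_2 - a_1 = 7/2  ->  a_5 = 7/40
  x^4: 30 a_6 + a_4 + a_3 + a_2 = 0  ->  30 a_6 = -a_4 - a_3 - a_2 = 15/8  ->  a_6 = 1/16
Truncated series: y(x) = -1 - 2 x - (3/2) x^2 - (1/2) x^3 + (1/8) x^4 + (7/40) x^5 + (1/16) x^6 + O(x^7).

a_0 = -1; a_1 = -2; a_2 = -3/2; a_3 = -1/2; a_4 = 1/8; a_5 = 7/40; a_6 = 1/16


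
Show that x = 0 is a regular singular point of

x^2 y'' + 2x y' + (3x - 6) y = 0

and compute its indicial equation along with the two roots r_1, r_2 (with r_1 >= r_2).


Divide by x^2 to reach normal form y'' + P_1(x) y' + P_2(x) y = 0 with P_1(x) = 2/x and P_2(x) = 3/x - 6/x^2.
x = 0 is a singular point because the y'-coefficient 2/x has a pole at x = 0 and the y-coefficient 3/x - 6/x^2 has a pole at x = 0.
It is a regular singular point because x P_1(x) = p(x) = 2 and x^2 P_2(x) = q(x) = 3x - 6 are polynomials, hence analytic at x = 0.
p(0) = 2,  q(0) = -6.
Indicial equation: r(r-1) + p(0) r + q(0) = 0, i.e. r^2 + (p(0) - 1) r + q(0) = 0, i.e. r^2 + 1 r - 6 = 0.
Discriminant: (1)^2 - 4(-6) = 25, so r = (-1 ± 5)/2.
Solving: r_1 = 2, r_2 = -3.

indicial: r^2 + 1 r - 6 = 0; roots r_1 = 2, r_2 = -3


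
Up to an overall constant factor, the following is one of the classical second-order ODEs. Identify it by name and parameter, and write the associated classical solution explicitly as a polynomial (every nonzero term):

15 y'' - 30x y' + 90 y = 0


All three coefficients share the factor 15; dividing through by 15 gives  y'' - 2x y' + 6 y = 0.
This matches the Hermite equation y'' - 2x y' + 2n y = 0 with 2n = 6, so n = 3; the polynomial solution is H_3(x).
With y = sum_k a_k x^k, matching x^k gives (k+2)(k+1) a_{k+2} = 2(k - n) a_k = 2(k - 3) a_k. The right side vanishes at k = 3, so the series with the parity of 3 terminates at degree 3.
Standard normalization: leading coefficient of H_n is 2^n, so a_3 = 2^3 = 8. Work downward with a_k = (k+1)(k+2) a_{k+2} / (2(k - n)):
  a_1 = (2)(3)(8) / (2(1 - 3)) = 48/(-4) = -12
Hence H_3(x) = 8 x^3 - 12 x.

H_3(x); series = 8 x^3 - 12 x


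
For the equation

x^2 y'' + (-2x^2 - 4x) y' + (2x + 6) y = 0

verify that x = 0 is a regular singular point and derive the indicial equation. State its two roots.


Divide by x^2 to reach normal form y'' + P_1(x) y' + P_2(x) y = 0 with P_1(x) = -2 - 4/x and P_2(x) = 2/x + 6/x^2.
x = 0 is a singular point because the y'-coefficient -2 - 4/x has a pole at x = 0 and the y-coefficient 2/x + 6/x^2 has a pole at x = 0.
It is a regular singular point because x P_1(x) = p(x) = -2x - 4 and x^2 P_2(x) = q(x) = 2x + 6 are polynomials, hence analytic at x = 0.
p(0) = -4,  q(0) = 6.
Indicial equation: r(r-1) + p(0) r + q(0) = 0, i.e. r^2 + (p(0) - 1) r + q(0) = 0, i.e. r^2 - 5 r + 6 = 0.
Discriminant: (-5)^2 - 4(6) = 1, so r = (5 ± 1)/2.
Solving: r_1 = 3, r_2 = 2.

indicial: r^2 - 5 r + 6 = 0; roots r_1 = 3, r_2 = 2


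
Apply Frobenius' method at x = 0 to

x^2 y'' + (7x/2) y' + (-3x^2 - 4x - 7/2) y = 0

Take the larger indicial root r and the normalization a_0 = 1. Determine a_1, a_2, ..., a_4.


Write in Frobenius form y'' + (p(x)/x) y' + (q(x)/x^2) y = 0:
  p(x) = 7/2,  q(x) = -3x^2 - 4x - 7/2.
Indicial equation: r(r-1) + (7/2) r + (-7/2) = 0 -> roots r_1 = 1, r_2 = -7/2.
Take r = r_1 = 1. Let y(x) = x^r sum_{n>=0} a_n x^n with a_0 = 1.
Substitute y = x^r sum a_n x^n and match x^{r+n}. The recurrence is
  D(n) a_n - 4 a_{n-1} - 3 a_{n-2} = 0,  where D(n) = (r+n)(r+n-1) + (7/2)(r+n) + (-7/2).
  a_n = [4 a_{n-1} + 3 a_{n-2}] / D(n).
Since the indicial polynomial factors as (r - r_1)(r - r_2), D(n) = (r_1 + n - r_1)(r_1 + n - r_2) = n(n + 9/2).
Evaluating step by step (a_0 = 1):
  n = 1: D(1) = 1(1 + 9/2) = 11/2; numerator = 4(1) = 4; a_1 = (4)/(11/2) = 8/11
  n = 2: D(2) = 2(2 + 9/2) = 13; numerator = 4(8/11) + 3(1) = 65/11; a_2 = (65/11)/(13) = 5/11
  n = 3: D(3) = 3(3 + 9/2) = 45/2; numerator = 4(5/11) + 3(8/11) = 4; a_3 = (4)/(45/2) = 8/45
  n = 4: D(4) = 4(4 + 9/2) = 34; numerator = 4(8/45) + 3(5/11) = 1027/495; a_4 = (1027/495)/(34) = 1027/16830

r = 1; a_0 = 1; a_1 = 8/11; a_2 = 5/11; a_3 = 8/45; a_4 = 1027/16830


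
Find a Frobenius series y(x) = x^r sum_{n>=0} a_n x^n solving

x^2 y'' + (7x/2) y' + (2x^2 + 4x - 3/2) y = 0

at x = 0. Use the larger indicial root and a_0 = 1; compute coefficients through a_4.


Write in Frobenius form y'' + (p(x)/x) y' + (q(x)/x^2) y = 0:
  p(x) = 7/2,  q(x) = 2x^2 + 4x - 3/2.
Indicial equation: r(r-1) + (7/2) r + (-3/2) = 0 -> roots r_1 = 1/2, r_2 = -3.
Take r = r_1 = 1/2. Let y(x) = x^r sum_{n>=0} a_n x^n with a_0 = 1.
Substitute y = x^r sum a_n x^n and match x^{r+n}. The recurrence is
  D(n) a_n + 4 a_{n-1} + 2 a_{n-2} = 0,  where D(n) = (r+n)(r+n-1) + (7/2)(r+n) + (-3/2).
  a_n = [-4 a_{n-1} - 2 a_{n-2}] / D(n).
Since the indicial polynomial factors as (r - r_1)(r - r_2), D(n) = (r_1 + n - r_1)(r_1 + n - r_2) = n(n + 7/2).
Evaluating step by step (a_0 = 1):
  n = 1: D(1) = 1(1 + 7/2) = 9/2; numerator = -4(1) = -4; a_1 = (-4)/(9/2) = -8/9
  n = 2: D(2) = 2(2 + 7/2) = 11; numerator = -4(-8/9) - 2(1) = 14/9; a_2 = (14/9)/(11) = 14/99
  n = 3: D(3) = 3(3 + 7/2) = 39/2; numerator = -4(14/99) - 2(-8/9) = 40/33; a_3 = (40/33)/(39/2) = 80/1287
  n = 4: D(4) = 4(4 + 7/2) = 30; numerator = -4(80/1287) - 2(14/99) = -76/143; a_4 = (-76/143)/(30) = -38/2145

r = 1/2; a_0 = 1; a_1 = -8/9; a_2 = 14/99; a_3 = 80/1287; a_4 = -38/2145


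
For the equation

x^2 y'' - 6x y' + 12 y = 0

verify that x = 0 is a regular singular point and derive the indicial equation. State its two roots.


Divide by x^2 to reach normal form y'' + P_1(x) y' + P_2(x) y = 0 with P_1(x) = -6/x and P_2(x) = 12/x^2.
x = 0 is a singular point because the y'-coefficient -6/x has a pole at x = 0 and the y-coefficient 12/x^2 has a pole at x = 0.
It is a regular singular point because x P_1(x) = p(x) = -6 and x^2 P_2(x) = q(x) = 12 are polynomials, hence analytic at x = 0.
p(0) = -6,  q(0) = 12.
Indicial equation: r(r-1) + p(0) r + q(0) = 0, i.e. r^2 + (p(0) - 1) r + q(0) = 0, i.e. r^2 - 7 r + 12 = 0.
Discriminant: (-7)^2 - 4(12) = 1, so r = (7 ± 1)/2.
Solving: r_1 = 4, r_2 = 3.

indicial: r^2 - 7 r + 12 = 0; roots r_1 = 4, r_2 = 3


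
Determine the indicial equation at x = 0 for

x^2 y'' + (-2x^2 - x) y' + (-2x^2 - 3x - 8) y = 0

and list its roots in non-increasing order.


Divide by x^2 to reach normal form y'' + P_1(x) y' + P_2(x) y = 0 with P_1(x) = -2 - 1/x and P_2(x) = -2 - 3/x - 8/x^2.
x = 0 is a singular point because the y'-coefficient -2 - 1/x has a pole at x = 0 and the y-coefficient -2 - 3/x - 8/x^2 has a pole at x = 0.
It is a regular singular point because x P_1(x) = p(x) = -2x - 1 and x^2 P_2(x) = q(x) = -2x^2 - 3x - 8 are polynomials, hence analytic at x = 0.
p(0) = -1,  q(0) = -8.
Indicial equation: r(r-1) + p(0) r + q(0) = 0, i.e. r^2 + (p(0) - 1) r + q(0) = 0, i.e. r^2 - 2 r - 8 = 0.
Discriminant: (-2)^2 - 4(-8) = 36, so r = (2 ± 6)/2.
Solving: r_1 = 4, r_2 = -2.

indicial: r^2 - 2 r - 8 = 0; roots r_1 = 4, r_2 = -2


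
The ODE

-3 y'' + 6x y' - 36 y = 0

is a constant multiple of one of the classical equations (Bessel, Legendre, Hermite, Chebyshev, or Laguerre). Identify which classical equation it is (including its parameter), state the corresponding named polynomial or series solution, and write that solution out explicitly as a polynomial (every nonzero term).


All three coefficients share the factor -3; dividing through by -3 gives  y'' - 2x y' + 12 y = 0.
This matches the Hermite equation y'' - 2x y' + 2n y = 0 with 2n = 12, so n = 6; the polynomial solution is H_6(x).
With y = sum_k a_k x^k, matching x^k gives (k+2)(k+1) a_{k+2} = 2(k - n) a_k = 2(k - 6) a_k. The right side vanishes at k = 6, so the series with the parity of 6 terminates at degree 6.
Standard normalization: leading coefficient of H_n is 2^n, so a_6 = 2^6 = 64. Work downward with a_k = (k+1)(k+2) a_{k+2} / (2(k - n)):
  a_4 = (5)(6)(64) / (2(4 - 6)) = 1920/(-4) = -480
  a_2 = (3)(4)(-480) / (2(2 - 6)) = -5760/(-8) = 720
  a_0 = (1)(2)(720) / (2(0 - 6)) = 1440/(-12) = -120
Hence H_6(x) = 64 x^6 - 480 x^4 + 720 x^2 - 120.

H_6(x); series = 64 x^6 - 480 x^4 + 720 x^2 - 120


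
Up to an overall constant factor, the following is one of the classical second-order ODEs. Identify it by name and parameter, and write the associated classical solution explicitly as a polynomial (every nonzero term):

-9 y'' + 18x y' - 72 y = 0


All three coefficients share the factor -9; dividing through by -9 gives  y'' - 2x y' + 8 y = 0.
This matches the Hermite equation y'' - 2x y' + 2n y = 0 with 2n = 8, so n = 4; the polynomial solution is H_4(x).
With y = sum_k a_k x^k, matching x^k gives (k+2)(k+1) a_{k+2} = 2(k - n) a_k = 2(k - 4) a_k. The right side vanishes at k = 4, so the series with the parity of 4 terminates at degree 4.
Standard normalization: leading coefficient of H_n is 2^n, so a_4 = 2^4 = 16. Work downward with a_k = (k+1)(k+2) a_{k+2} / (2(k - n)):
  a_2 = (3)(4)(16) / (2(2 - 4)) = 192/(-4) = -48
  a_0 = (1)(2)(-48) / (2(0 - 4)) = -96/(-8) = 12
Hence H_4(x) = 16 x^4 - 48 x^2 + 12.

H_4(x); series = 16 x^4 - 48 x^2 + 12


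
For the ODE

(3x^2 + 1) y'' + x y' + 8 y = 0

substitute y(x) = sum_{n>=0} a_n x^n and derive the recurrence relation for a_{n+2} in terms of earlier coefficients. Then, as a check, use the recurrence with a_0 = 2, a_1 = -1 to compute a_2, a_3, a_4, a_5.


Substitute y = sum_n a_n x^n.
(1 + 3 x^2) y'' contributes (n+2)(n+1) a_{n+2} + 3 n(n-1) a_n at x^n.
x y'(x) contributes n a_n at x^n.
8 y(x) contributes 8 a_n at x^n.
Matching x^n: (n+2)(n+1) a_{n+2} + (3 n(n-1) + n + 8) a_n = 0.
Thus a_{n+2} = (-3 n(n-1) - n - 8) / ((n+1)(n+2)) * a_n.

Check with a_0 = 2, a_1 = -1 (apply the recurrence for n = 0, 1, 2, 3): a_0 = 2, a_1 = -1, a_2 = -8, a_3 = 3/2, a_4 = 32/3, a_5 = -87/40.

a_(n+2) = (-3 n(n-1) - n - 8) / ((n+1)(n+2)) * a_n; check: a_0 = 2, a_1 = -1, a_2 = -8, a_3 = 3/2, a_4 = 32/3, a_5 = -87/40


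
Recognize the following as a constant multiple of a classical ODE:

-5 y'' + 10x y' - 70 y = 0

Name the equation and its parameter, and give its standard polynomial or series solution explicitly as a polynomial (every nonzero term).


All three coefficients share the factor -5; dividing through by -5 gives  y'' - 2x y' + 14 y = 0.
This matches the Hermite equation y'' - 2x y' + 2n y = 0 with 2n = 14, so n = 7; the polynomial solution is H_7(x).
With y = sum_k a_k x^k, matching x^k gives (k+2)(k+1) a_{k+2} = 2(k - n) a_k = 2(k - 7) a_k. The right side vanishes at k = 7, so the series with the parity of 7 terminates at degree 7.
Standard normalization: leading coefficient of H_n is 2^n, so a_7 = 2^7 = 128. Work downward with a_k = (k+1)(k+2) a_{k+2} / (2(k - n)):
  a_5 = (6)(7)(128) / (2(5 - 7)) = 5376/(-4) = -1344
  a_3 = (4)(5)(-1344) / (2(3 - 7)) = -26880/(-8) = 3360
  a_1 = (2)(3)(3360) / (2(1 - 7)) = 20160/(-12) = -1680
Hence H_7(x) = 128 x^7 - 1344 x^5 + 3360 x^3 - 1680 x.

H_7(x); series = 128 x^7 - 1344 x^5 + 3360 x^3 - 1680 x


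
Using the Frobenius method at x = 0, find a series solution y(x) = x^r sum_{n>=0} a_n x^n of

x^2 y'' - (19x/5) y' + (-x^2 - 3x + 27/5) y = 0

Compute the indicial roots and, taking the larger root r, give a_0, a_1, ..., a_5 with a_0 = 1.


Write in Frobenius form y'' + (p(x)/x) y' + (q(x)/x^2) y = 0:
  p(x) = -19/5,  q(x) = -x^2 - 3x + 27/5.
Indicial equation: r(r-1) + (-19/5) r + (27/5) = 0 -> roots r_1 = 3, r_2 = 9/5.
Take r = r_1 = 3. Let y(x) = x^r sum_{n>=0} a_n x^n with a_0 = 1.
Substitute y = x^r sum a_n x^n and match x^{r+n}. The recurrence is
  D(n) a_n - 3 a_{n-1} - 1 a_{n-2} = 0,  where D(n) = (r+n)(r+n-1) + (-19/5)(r+n) + (27/5).
  a_n = [3 a_{n-1} + 1 a_{n-2}] / D(n).
Since the indicial polynomial factors as (r - r_1)(r - r_2), D(n) = (r_1 + n - r_1)(r_1 + n - r_2) = n(n + 6/5).
Evaluating step by step (a_0 = 1):
  n = 1: D(1) = 1(1 + 6/5) = 11/5; numerator = 3(1) = 3; a_1 = (3)/(11/5) = 15/11
  n = 2: D(2) = 2(2 + 6/5) = 32/5; numerator = 3(15/11) + 1(1) = 56/11; a_2 = (56/11)/(32/5) = 35/44
  n = 3: D(3) = 3(3 + 6/5) = 63/5; numerator = 3(35/44) + 1(15/11) = 15/4; a_3 = (15/4)/(63/5) = 25/84
  n = 4: D(4) = 4(4 + 6/5) = 104/5; numerator = 3(25/84) + 1(35/44) = 130/77; a_4 = (130/77)/(104/5) = 25/308
  n = 5: D(5) = 5(5 + 6/5) = 31; numerator = 3(25/308) + 1(25/84) = 125/231; a_5 = (125/231)/(31) = 125/7161

r = 3; a_0 = 1; a_1 = 15/11; a_2 = 35/44; a_3 = 25/84; a_4 = 25/308; a_5 = 125/7161


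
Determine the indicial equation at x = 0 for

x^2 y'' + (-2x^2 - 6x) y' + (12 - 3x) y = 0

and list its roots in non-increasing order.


Divide by x^2 to reach normal form y'' + P_1(x) y' + P_2(x) y = 0 with P_1(x) = -2 - 6/x and P_2(x) = -3/x + 12/x^2.
x = 0 is a singular point because the y'-coefficient -2 - 6/x has a pole at x = 0 and the y-coefficient -3/x + 12/x^2 has a pole at x = 0.
It is a regular singular point because x P_1(x) = p(x) = -2x - 6 and x^2 P_2(x) = q(x) = 12 - 3x are polynomials, hence analytic at x = 0.
p(0) = -6,  q(0) = 12.
Indicial equation: r(r-1) + p(0) r + q(0) = 0, i.e. r^2 + (p(0) - 1) r + q(0) = 0, i.e. r^2 - 7 r + 12 = 0.
Discriminant: (-7)^2 - 4(12) = 1, so r = (7 ± 1)/2.
Solving: r_1 = 4, r_2 = 3.

indicial: r^2 - 7 r + 12 = 0; roots r_1 = 4, r_2 = 3


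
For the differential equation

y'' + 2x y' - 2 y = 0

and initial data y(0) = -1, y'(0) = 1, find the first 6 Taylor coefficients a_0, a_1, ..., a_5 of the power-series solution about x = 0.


Ansatz: y(x) = sum_{n>=0} a_n x^n, so y'(x) = sum_{n>=1} n a_n x^(n-1) and y''(x) = sum_{n>=2} n(n-1) a_n x^(n-2).
Substitute into P(x) y'' + Q(x) y' + R(x) y = 0 with P(x) = 1, Q(x) = 2x, R(x) = -2, and match powers of x.
Initial conditions: a_0 = -1, a_1 = 1.
Setting the coefficient of each power of x to zero and solving order by order (substituting the coefficients already found):
  x^0: 2 a_2 - 2 a_0 = 0  ->  2 a_2 = 2 a_0 = -2  ->  a_2 = -1
  x^1: 6 a_3 = 0  ->  a_3 = 0
  x^2: 12 a_4 + 2 a_2 = 0  ->  12 a_4 = -2 a_2 = 2  ->  a_4 = 1/6
  x^3: 20 a_5 + 4 a_3 = 0  ->  20 a_5 = -4 a_3 = 0  ->  a_5 = 0
Truncated series: y(x) = -1 + x - x^2 + (1/6) x^4 + O(x^6).

a_0 = -1; a_1 = 1; a_2 = -1; a_3 = 0; a_4 = 1/6; a_5 = 0


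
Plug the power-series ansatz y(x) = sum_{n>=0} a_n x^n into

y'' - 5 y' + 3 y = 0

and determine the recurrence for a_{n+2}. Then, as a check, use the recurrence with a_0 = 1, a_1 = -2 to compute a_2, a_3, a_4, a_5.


Substitute y = sum_n a_n x^n.
y''(x) has coefficient (n+2)(n+1) a_{n+2} at x^n;
-5 y'(x) has coefficient -5 (n+1) a_{n+1} at x^n;
3 y(x) has coefficient 3 a_n at x^n.
Matching x^n: (n+2)(n+1) a_{n+2} - 5 (n+1) a_{n+1} + 3 a_n = 0.
Thus a_{n+2} = [5 (n+1) a_{n+1} - 3 a_n] / ((n+1)(n+2)).

Check with a_0 = 1, a_1 = -2 (apply the recurrence for n = 0, 1, 2, 3): a_0 = 1, a_1 = -2, a_2 = -13/2, a_3 = -59/6, a_4 = -32/3, a_5 = -1103/120.

a_(n+2) = [5 (n+1) a_(n+1) - 3 a_n] / ((n+1)(n+2)); check: a_0 = 1, a_1 = -2, a_2 = -13/2, a_3 = -59/6, a_4 = -32/3, a_5 = -1103/120


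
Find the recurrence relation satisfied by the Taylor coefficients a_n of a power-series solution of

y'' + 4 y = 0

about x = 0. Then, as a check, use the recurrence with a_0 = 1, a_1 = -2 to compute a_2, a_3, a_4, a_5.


Substitute y = sum_n a_n x^n into y'' + (const) y = 0.
y''(x) = sum_{n>=0} (n+2)(n+1) a_{n+2} x^n.
The ODE becomes sum_n [(n+2)(n+1) a_{n+2} + 4 a_n] x^n = 0.
Setting each coefficient to zero gives the recurrence:
  (n+2)(n+1) a_{n+2} + 4 a_n = 0,
  a_{n+2} = -4 / ((n+1)(n+2)) a_n.

Check with a_0 = 1, a_1 = -2 (apply the recurrence for n = 0, 1, 2, 3): a_0 = 1, a_1 = -2, a_2 = -2, a_3 = 4/3, a_4 = 2/3, a_5 = -4/15.

a_{n+2} = -4/((n+1)(n+2)) * a_n; check: a_0 = 1, a_1 = -2, a_2 = -2, a_3 = 4/3, a_4 = 2/3, a_5 = -4/15


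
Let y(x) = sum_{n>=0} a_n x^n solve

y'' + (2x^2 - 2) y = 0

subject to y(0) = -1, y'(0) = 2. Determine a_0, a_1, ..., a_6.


Ansatz: y(x) = sum_{n>=0} a_n x^n, so y'(x) = sum_{n>=1} n a_n x^(n-1) and y''(x) = sum_{n>=2} n(n-1) a_n x^(n-2).
Substitute into P(x) y'' + Q(x) y' + R(x) y = 0 with P(x) = 1, Q(x) = 0, R(x) = 2x^2 - 2, and match powers of x.
Initial conditions: a_0 = -1, a_1 = 2.
Setting the coefficient of each power of x to zero and solving order by order (substituting the coefficients already found):
  x^0: 2 a_2 - 2 a_0 = 0  ->  2 a_2 = 2 a_0 = -2  ->  a_2 = -1
  x^1: 6 a_3 - 2 a_1 = 0  ->  6 a_3 = 2 a_1 = 4  ->  a_3 = 2/3
  x^2: 12 a_4 - 2 a_2 + 2 a_0 = 0  ->  12 a_4 = 2 a_2 - 2 a_0 = 0  ->  a_4 = 0
  x^3: 20 a_5 - 2 a_3 + 2 a_1 = 0  ->  20 a_5 = 2 a_3 - 2 a_1 = -8/3  ->  a_5 = -2/15
  x^4: 30 a_6 - 2 a_4 + 2 a_2 = 0  ->  30 a_6 = 2 a_4 - 2 a_2 = 2  ->  a_6 = 1/15
Truncated series: y(x) = -1 + 2 x - x^2 + (2/3) x^3 - (2/15) x^5 + (1/15) x^6 + O(x^7).

a_0 = -1; a_1 = 2; a_2 = -1; a_3 = 2/3; a_4 = 0; a_5 = -2/15; a_6 = 1/15


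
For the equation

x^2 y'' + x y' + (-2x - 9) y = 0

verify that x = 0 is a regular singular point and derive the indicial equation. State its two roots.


Divide by x^2 to reach normal form y'' + P_1(x) y' + P_2(x) y = 0 with P_1(x) = 1/x and P_2(x) = -2/x - 9/x^2.
x = 0 is a singular point because the y'-coefficient 1/x has a pole at x = 0 and the y-coefficient -2/x - 9/x^2 has a pole at x = 0.
It is a regular singular point because x P_1(x) = p(x) = 1 and x^2 P_2(x) = q(x) = -2x - 9 are polynomials, hence analytic at x = 0.
p(0) = 1,  q(0) = -9.
Indicial equation: r(r-1) + p(0) r + q(0) = 0, i.e. r^2 + (p(0) - 1) r + q(0) = 0, i.e. r^2 - 9 = 0.
Discriminant: (0)^2 - 4(-9) = 36, so r = (0 ± 6)/2.
Solving: r_1 = 3, r_2 = -3.

indicial: r^2 - 9 = 0; roots r_1 = 3, r_2 = -3


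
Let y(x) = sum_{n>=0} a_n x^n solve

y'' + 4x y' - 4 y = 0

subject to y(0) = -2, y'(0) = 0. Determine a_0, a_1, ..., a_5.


Ansatz: y(x) = sum_{n>=0} a_n x^n, so y'(x) = sum_{n>=1} n a_n x^(n-1) and y''(x) = sum_{n>=2} n(n-1) a_n x^(n-2).
Substitute into P(x) y'' + Q(x) y' + R(x) y = 0 with P(x) = 1, Q(x) = 4x, R(x) = -4, and match powers of x.
Initial conditions: a_0 = -2, a_1 = 0.
Setting the coefficient of each power of x to zero and solving order by order (substituting the coefficients already found):
  x^0: 2 a_2 - 4 a_0 = 0  ->  2 a_2 = 4 a_0 = -8  ->  a_2 = -4
  x^1: 6 a_3 = 0  ->  a_3 = 0
  x^2: 12 a_4 + 4 a_2 = 0  ->  12 a_4 = -4 a_2 = 16  ->  a_4 = 4/3
  x^3: 20 a_5 + 8 a_3 = 0  ->  20 a_5 = -8 a_3 = 0  ->  a_5 = 0
Truncated series: y(x) = -2 - 4 x^2 + (4/3) x^4 + O(x^6).

a_0 = -2; a_1 = 0; a_2 = -4; a_3 = 0; a_4 = 4/3; a_5 = 0


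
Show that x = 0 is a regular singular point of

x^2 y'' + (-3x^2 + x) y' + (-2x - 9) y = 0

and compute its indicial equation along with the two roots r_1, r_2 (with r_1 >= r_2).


Divide by x^2 to reach normal form y'' + P_1(x) y' + P_2(x) y = 0 with P_1(x) = -3 + 1/x and P_2(x) = -2/x - 9/x^2.
x = 0 is a singular point because the y'-coefficient -3 + 1/x has a pole at x = 0 and the y-coefficient -2/x - 9/x^2 has a pole at x = 0.
It is a regular singular point because x P_1(x) = p(x) = 1 - 3x and x^2 P_2(x) = q(x) = -2x - 9 are polynomials, hence analytic at x = 0.
p(0) = 1,  q(0) = -9.
Indicial equation: r(r-1) + p(0) r + q(0) = 0, i.e. r^2 + (p(0) - 1) r + q(0) = 0, i.e. r^2 - 9 = 0.
Discriminant: (0)^2 - 4(-9) = 36, so r = (0 ± 6)/2.
Solving: r_1 = 3, r_2 = -3.

indicial: r^2 - 9 = 0; roots r_1 = 3, r_2 = -3


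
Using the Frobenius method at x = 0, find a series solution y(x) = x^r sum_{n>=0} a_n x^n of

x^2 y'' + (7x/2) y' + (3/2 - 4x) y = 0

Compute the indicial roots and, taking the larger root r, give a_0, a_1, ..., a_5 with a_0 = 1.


Write in Frobenius form y'' + (p(x)/x) y' + (q(x)/x^2) y = 0:
  p(x) = 7/2,  q(x) = 3/2 - 4x.
Indicial equation: r(r-1) + (7/2) r + (3/2) = 0 -> roots r_1 = -1, r_2 = -3/2.
Take r = r_1 = -1. Let y(x) = x^r sum_{n>=0} a_n x^n with a_0 = 1.
Substitute y = x^r sum a_n x^n and match x^{r+n}. The recurrence is
  D(n) a_n - 4 a_{n-1} = 0,  where D(n) = (r+n)(r+n-1) + (7/2)(r+n) + (3/2).
  a_n = 4 / D(n) * a_{n-1}.
Since the indicial polynomial factors as (r - r_1)(r - r_2), D(n) = (r_1 + n - r_1)(r_1 + n - r_2) = n(n + 1/2).
Evaluating step by step (a_0 = 1):
  n = 1: D(1) = 1(1 + 1/2) = 3/2; numerator = 4(1) = 4; a_1 = (4)/(3/2) = 8/3
  n = 2: D(2) = 2(2 + 1/2) = 5; numerator = 4(8/3) = 32/3; a_2 = (32/3)/(5) = 32/15
  n = 3: D(3) = 3(3 + 1/2) = 21/2; numerator = 4(32/15) = 128/15; a_3 = (128/15)/(21/2) = 256/315
  n = 4: D(4) = 4(4 + 1/2) = 18; numerator = 4(256/315) = 1024/315; a_4 = (1024/315)/(18) = 512/2835
  n = 5: D(5) = 5(5 + 1/2) = 55/2; numerator = 4(512/2835) = 2048/2835; a_5 = (2048/2835)/(55/2) = 4096/155925

r = -1; a_0 = 1; a_1 = 8/3; a_2 = 32/15; a_3 = 256/315; a_4 = 512/2835; a_5 = 4096/155925
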